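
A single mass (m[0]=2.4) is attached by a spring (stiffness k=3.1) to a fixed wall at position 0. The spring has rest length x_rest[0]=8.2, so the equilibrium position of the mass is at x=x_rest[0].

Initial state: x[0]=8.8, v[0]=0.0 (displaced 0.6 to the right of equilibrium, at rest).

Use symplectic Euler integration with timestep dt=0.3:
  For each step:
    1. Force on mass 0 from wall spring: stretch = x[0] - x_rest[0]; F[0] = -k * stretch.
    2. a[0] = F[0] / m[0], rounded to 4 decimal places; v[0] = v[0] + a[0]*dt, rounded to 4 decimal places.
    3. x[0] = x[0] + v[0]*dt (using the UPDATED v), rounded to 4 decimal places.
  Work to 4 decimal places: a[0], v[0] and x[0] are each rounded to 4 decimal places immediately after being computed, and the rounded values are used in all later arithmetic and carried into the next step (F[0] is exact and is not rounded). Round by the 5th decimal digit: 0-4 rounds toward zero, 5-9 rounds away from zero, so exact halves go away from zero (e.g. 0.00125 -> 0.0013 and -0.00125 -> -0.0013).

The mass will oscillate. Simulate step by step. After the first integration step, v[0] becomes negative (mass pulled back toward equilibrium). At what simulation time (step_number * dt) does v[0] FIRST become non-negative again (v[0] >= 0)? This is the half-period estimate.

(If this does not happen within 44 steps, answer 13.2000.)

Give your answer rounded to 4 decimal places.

Step 0: x=[8.8000] v=[0.0000]
Step 1: x=[8.7303] v=[-0.2325]
Step 2: x=[8.5989] v=[-0.4380]
Step 3: x=[8.4211] v=[-0.5926]
Step 4: x=[8.2176] v=[-0.6783]
Step 5: x=[8.0121] v=[-0.6851]
Step 6: x=[7.8284] v=[-0.6123]
Step 7: x=[7.6879] v=[-0.4683]
Step 8: x=[7.6069] v=[-0.2699]
Step 9: x=[7.5949] v=[-0.0401]
Step 10: x=[7.6532] v=[0.1944]
First v>=0 after going negative at step 10, time=3.0000

Answer: 3.0000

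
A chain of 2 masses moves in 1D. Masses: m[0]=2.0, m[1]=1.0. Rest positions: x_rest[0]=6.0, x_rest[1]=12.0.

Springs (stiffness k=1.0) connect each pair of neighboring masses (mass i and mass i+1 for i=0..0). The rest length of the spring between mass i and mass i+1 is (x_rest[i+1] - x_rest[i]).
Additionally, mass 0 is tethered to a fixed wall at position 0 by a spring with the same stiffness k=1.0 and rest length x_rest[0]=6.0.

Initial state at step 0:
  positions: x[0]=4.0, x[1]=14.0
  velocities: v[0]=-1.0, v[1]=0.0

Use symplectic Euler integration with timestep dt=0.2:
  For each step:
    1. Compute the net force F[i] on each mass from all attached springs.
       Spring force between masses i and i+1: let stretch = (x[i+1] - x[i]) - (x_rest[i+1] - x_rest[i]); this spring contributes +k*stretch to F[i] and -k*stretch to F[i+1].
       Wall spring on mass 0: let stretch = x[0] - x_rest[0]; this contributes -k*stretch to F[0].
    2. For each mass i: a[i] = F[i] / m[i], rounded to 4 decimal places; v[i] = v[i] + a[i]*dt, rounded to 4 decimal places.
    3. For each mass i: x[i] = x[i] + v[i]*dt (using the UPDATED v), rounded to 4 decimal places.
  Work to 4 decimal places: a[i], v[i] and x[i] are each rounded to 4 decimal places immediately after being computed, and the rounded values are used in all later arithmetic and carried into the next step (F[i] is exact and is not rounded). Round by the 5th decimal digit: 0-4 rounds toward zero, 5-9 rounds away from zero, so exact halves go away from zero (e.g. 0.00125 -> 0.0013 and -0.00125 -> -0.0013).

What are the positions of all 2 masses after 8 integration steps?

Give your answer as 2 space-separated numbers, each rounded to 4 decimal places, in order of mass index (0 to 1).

Step 0: x=[4.0000 14.0000] v=[-1.0000 0.0000]
Step 1: x=[3.9200 13.8400] v=[-0.4000 -0.8000]
Step 2: x=[3.9600 13.5232] v=[0.2000 -1.5840]
Step 3: x=[4.1121 13.0639] v=[0.7603 -2.2966]
Step 4: x=[4.3610 12.4865] v=[1.2443 -2.8870]
Step 5: x=[4.6852 11.8241] v=[1.6208 -3.3121]
Step 6: x=[5.0584 11.1161] v=[1.8662 -3.5399]
Step 7: x=[5.4516 10.4058] v=[1.9661 -3.5514]
Step 8: x=[5.8349 9.7374] v=[1.9164 -3.3422]

Answer: 5.8349 9.7374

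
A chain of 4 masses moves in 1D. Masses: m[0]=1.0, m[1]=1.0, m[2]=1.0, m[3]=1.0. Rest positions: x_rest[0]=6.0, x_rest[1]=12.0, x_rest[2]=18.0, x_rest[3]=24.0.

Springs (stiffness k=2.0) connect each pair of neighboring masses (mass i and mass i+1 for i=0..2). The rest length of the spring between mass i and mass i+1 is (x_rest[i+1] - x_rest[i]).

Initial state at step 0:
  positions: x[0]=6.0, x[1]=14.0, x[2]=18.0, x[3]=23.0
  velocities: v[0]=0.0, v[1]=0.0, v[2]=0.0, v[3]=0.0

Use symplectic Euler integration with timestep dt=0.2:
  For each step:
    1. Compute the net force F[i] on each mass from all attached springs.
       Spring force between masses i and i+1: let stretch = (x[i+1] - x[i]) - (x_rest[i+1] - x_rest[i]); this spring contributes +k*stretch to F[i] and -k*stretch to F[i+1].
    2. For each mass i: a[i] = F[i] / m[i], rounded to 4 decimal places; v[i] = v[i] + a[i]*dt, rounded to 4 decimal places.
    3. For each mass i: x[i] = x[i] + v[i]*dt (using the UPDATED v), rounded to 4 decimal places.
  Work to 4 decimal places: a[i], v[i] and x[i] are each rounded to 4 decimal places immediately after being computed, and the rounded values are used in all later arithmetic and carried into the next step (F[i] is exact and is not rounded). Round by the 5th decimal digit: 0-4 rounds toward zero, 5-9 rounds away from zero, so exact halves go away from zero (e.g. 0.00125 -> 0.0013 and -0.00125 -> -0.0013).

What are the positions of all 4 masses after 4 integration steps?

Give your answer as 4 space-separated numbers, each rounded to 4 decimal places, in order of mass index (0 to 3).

Answer: 7.0829 11.7420 18.3920 23.7831

Derivation:
Step 0: x=[6.0000 14.0000 18.0000 23.0000] v=[0.0000 0.0000 0.0000 0.0000]
Step 1: x=[6.1600 13.6800 18.0800 23.0800] v=[0.8000 -1.6000 0.4000 0.4000]
Step 2: x=[6.4416 13.1104 18.2080 23.2400] v=[1.4080 -2.8480 0.6400 0.8000]
Step 3: x=[6.7767 12.4151 18.3308 23.4774] v=[1.6755 -3.4765 0.6138 1.1872]
Step 4: x=[7.0829 11.7420 18.3920 23.7831] v=[1.5309 -3.3656 0.3062 1.5286]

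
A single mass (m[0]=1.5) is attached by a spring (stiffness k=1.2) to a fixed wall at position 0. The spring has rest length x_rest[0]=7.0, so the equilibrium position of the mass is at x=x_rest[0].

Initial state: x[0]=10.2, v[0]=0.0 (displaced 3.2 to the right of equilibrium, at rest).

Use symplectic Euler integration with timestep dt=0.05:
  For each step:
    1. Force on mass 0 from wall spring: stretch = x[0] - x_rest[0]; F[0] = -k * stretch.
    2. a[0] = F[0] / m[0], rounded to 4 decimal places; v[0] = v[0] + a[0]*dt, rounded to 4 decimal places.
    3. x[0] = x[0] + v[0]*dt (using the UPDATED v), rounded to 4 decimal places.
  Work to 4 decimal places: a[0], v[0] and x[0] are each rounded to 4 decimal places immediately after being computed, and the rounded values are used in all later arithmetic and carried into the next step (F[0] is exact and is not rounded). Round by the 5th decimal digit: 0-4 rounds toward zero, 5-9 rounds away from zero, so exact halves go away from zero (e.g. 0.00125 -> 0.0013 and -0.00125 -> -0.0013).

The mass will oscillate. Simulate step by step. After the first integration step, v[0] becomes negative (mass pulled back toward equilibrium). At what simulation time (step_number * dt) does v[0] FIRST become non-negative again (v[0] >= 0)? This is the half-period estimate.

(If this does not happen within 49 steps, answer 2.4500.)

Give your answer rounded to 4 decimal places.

Step 0: x=[10.2000] v=[0.0000]
Step 1: x=[10.1936] v=[-0.1280]
Step 2: x=[10.1808] v=[-0.2557]
Step 3: x=[10.1617] v=[-0.3829]
Step 4: x=[10.1362] v=[-0.5094]
Step 5: x=[10.1045] v=[-0.6349]
Step 6: x=[10.0665] v=[-0.7591]
Step 7: x=[10.0224] v=[-0.8818]
Step 8: x=[9.9723] v=[-1.0027]
Step 9: x=[9.9162] v=[-1.1216]
Step 10: x=[9.8543] v=[-1.2383]
Step 11: x=[9.7867] v=[-1.3525]
Step 12: x=[9.7135] v=[-1.4640]
Step 13: x=[9.6349] v=[-1.5725]
Step 14: x=[9.5510] v=[-1.6779]
Step 15: x=[9.4620] v=[-1.7799]
Step 16: x=[9.3681] v=[-1.8784]
Step 17: x=[9.2694] v=[-1.9731]
Step 18: x=[9.1662] v=[-2.0639]
Step 19: x=[9.0587] v=[-2.1506]
Step 20: x=[8.9471] v=[-2.2330]
Step 21: x=[8.8316] v=[-2.3109]
Step 22: x=[8.7124] v=[-2.3842]
Step 23: x=[8.5898] v=[-2.4527]
Step 24: x=[8.4640] v=[-2.5163]
Step 25: x=[8.3353] v=[-2.5749]
Step 26: x=[8.2039] v=[-2.6283]
Step 27: x=[8.0701] v=[-2.6765]
Step 28: x=[7.9341] v=[-2.7193]
Step 29: x=[7.7963] v=[-2.7567]
Step 30: x=[7.6569] v=[-2.7886]
Step 31: x=[7.5162] v=[-2.8149]
Step 32: x=[7.3744] v=[-2.8356]
Step 33: x=[7.2319] v=[-2.8506]
Step 34: x=[7.0889] v=[-2.8599]
Step 35: x=[6.9457] v=[-2.8635]
Step 36: x=[6.8026] v=[-2.8613]
Step 37: x=[6.6599] v=[-2.8534]
Step 38: x=[6.5179] v=[-2.8398]
Step 39: x=[6.3769] v=[-2.8205]
Step 40: x=[6.2371] v=[-2.7956]
Step 41: x=[6.0988] v=[-2.7651]
Step 42: x=[5.9623] v=[-2.7291]
Step 43: x=[5.8279] v=[-2.6876]
Step 44: x=[5.6959] v=[-2.6407]
Step 45: x=[5.5665] v=[-2.5885]
Step 46: x=[5.4399] v=[-2.5312]
Step 47: x=[5.3165] v=[-2.4688]
Step 48: x=[5.1964] v=[-2.4015]
Step 49: x=[5.0799] v=[-2.3294]
v[0] did not become non-negative within 49 steps; using fallback time=2.4500

Answer: 2.4500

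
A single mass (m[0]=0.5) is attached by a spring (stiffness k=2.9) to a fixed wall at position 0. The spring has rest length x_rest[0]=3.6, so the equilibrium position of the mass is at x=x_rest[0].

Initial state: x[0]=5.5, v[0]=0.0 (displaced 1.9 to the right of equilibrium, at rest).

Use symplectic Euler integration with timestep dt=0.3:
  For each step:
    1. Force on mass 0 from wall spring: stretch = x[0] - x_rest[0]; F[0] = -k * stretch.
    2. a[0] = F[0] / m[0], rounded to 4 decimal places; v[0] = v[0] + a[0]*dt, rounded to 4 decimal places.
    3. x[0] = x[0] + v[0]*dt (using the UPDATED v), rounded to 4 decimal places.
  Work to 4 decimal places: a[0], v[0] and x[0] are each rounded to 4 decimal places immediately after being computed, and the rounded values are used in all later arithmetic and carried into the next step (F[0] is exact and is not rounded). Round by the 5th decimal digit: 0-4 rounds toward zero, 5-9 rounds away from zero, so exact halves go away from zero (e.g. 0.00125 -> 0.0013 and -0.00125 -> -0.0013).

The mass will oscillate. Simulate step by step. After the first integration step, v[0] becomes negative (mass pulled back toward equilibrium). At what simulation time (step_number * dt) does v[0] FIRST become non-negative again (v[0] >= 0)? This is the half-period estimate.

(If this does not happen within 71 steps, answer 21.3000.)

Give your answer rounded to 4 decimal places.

Answer: 1.5000

Derivation:
Step 0: x=[5.5000] v=[0.0000]
Step 1: x=[4.5082] v=[-3.3060]
Step 2: x=[3.0423] v=[-4.8863]
Step 3: x=[1.8675] v=[-3.9159]
Step 4: x=[1.5971] v=[-0.9014]
Step 5: x=[2.3722] v=[2.5836]
First v>=0 after going negative at step 5, time=1.5000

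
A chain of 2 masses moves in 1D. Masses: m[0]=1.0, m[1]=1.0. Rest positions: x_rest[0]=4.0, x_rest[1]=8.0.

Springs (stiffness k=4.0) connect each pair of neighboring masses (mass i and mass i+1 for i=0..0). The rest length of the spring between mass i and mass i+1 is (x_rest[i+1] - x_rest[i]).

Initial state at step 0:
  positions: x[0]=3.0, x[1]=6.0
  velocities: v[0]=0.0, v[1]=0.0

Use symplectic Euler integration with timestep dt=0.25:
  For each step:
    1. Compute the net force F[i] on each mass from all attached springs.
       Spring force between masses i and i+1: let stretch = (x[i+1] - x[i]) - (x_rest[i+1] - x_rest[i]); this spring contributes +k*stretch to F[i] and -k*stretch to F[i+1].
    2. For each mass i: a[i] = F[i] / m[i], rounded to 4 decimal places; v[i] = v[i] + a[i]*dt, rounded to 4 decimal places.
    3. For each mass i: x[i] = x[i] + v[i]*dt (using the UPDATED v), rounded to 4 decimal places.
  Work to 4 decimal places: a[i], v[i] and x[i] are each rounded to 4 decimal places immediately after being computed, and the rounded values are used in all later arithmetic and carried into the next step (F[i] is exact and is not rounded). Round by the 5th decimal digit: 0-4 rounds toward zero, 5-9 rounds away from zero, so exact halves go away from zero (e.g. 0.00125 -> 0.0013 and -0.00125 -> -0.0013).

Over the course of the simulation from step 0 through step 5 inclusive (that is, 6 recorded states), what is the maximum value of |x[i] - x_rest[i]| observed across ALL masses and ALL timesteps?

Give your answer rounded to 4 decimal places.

Answer: 2.0312

Derivation:
Step 0: x=[3.0000 6.0000] v=[0.0000 0.0000]
Step 1: x=[2.7500 6.2500] v=[-1.0000 1.0000]
Step 2: x=[2.3750 6.6250] v=[-1.5000 1.5000]
Step 3: x=[2.0625 6.9375] v=[-1.2500 1.2500]
Step 4: x=[1.9688 7.0313] v=[-0.3750 0.3750]
Step 5: x=[2.1407 6.8594] v=[0.6875 -0.6875]
Max displacement = 2.0312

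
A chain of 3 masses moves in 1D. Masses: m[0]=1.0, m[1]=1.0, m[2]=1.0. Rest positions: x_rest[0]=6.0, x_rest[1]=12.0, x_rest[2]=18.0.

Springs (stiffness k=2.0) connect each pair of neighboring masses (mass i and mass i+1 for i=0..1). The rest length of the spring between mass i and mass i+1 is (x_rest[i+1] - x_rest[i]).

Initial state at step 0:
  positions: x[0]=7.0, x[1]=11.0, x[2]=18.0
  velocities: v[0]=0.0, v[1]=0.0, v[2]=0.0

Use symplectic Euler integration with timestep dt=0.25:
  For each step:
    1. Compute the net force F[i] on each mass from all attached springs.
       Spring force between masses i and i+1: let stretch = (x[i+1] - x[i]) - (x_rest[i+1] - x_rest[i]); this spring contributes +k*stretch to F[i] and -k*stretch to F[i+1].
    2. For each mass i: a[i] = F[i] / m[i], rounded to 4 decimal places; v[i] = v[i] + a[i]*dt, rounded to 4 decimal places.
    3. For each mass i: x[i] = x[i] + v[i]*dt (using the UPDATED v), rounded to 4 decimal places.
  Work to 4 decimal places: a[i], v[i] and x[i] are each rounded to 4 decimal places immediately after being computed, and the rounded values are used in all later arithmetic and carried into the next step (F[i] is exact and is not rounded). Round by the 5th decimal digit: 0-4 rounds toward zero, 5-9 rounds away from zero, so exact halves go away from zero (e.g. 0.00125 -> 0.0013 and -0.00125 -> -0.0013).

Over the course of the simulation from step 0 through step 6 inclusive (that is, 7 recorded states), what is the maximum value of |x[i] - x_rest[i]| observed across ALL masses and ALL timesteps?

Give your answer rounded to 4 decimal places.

Answer: 1.0091

Derivation:
Step 0: x=[7.0000 11.0000 18.0000] v=[0.0000 0.0000 0.0000]
Step 1: x=[6.7500 11.3750 17.8750] v=[-1.0000 1.5000 -0.5000]
Step 2: x=[6.3281 11.9844 17.6875] v=[-1.6875 2.4375 -0.7500]
Step 3: x=[5.8633 12.5996 17.5371] v=[-1.8594 2.4609 -0.6016]
Step 4: x=[5.4905 12.9900 17.5195] v=[-1.4913 1.5615 -0.0704]
Step 5: x=[5.3051 13.0091 17.6857] v=[-0.7416 0.0765 0.6649]
Step 6: x=[5.3327 12.6498 18.0174] v=[0.1104 -1.4372 1.3266]
Max displacement = 1.0091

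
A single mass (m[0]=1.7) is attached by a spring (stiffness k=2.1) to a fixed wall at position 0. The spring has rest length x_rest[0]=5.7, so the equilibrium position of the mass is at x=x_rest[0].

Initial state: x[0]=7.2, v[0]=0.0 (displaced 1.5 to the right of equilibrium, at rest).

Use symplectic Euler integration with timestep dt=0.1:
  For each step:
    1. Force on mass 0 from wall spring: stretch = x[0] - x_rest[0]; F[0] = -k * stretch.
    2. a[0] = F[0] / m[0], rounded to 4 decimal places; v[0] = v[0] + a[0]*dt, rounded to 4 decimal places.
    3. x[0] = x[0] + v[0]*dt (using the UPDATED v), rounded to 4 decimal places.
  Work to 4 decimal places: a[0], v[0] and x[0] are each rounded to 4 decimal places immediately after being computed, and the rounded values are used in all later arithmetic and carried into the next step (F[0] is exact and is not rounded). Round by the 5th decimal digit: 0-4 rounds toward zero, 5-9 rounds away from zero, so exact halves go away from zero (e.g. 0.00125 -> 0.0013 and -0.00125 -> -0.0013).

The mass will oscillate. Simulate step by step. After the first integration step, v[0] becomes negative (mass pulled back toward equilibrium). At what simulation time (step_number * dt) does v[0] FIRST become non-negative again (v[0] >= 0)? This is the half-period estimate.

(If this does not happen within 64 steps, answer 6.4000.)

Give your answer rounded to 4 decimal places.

Answer: 2.9000

Derivation:
Step 0: x=[7.2000] v=[0.0000]
Step 1: x=[7.1815] v=[-0.1853]
Step 2: x=[7.1447] v=[-0.3683]
Step 3: x=[7.0900] v=[-0.5468]
Step 4: x=[7.0182] v=[-0.7185]
Step 5: x=[6.9301] v=[-0.8813]
Step 6: x=[6.8268] v=[-1.0333]
Step 7: x=[6.7096] v=[-1.1725]
Step 8: x=[6.5799] v=[-1.2972]
Step 9: x=[6.4393] v=[-1.4059]
Step 10: x=[6.2896] v=[-1.4972]
Step 11: x=[6.1326] v=[-1.5700]
Step 12: x=[5.9703] v=[-1.6234]
Step 13: x=[5.8046] v=[-1.6568]
Step 14: x=[5.6376] v=[-1.6697]
Step 15: x=[5.4714] v=[-1.6620]
Step 16: x=[5.3080] v=[-1.6338]
Step 17: x=[5.1495] v=[-1.5854]
Step 18: x=[4.9978] v=[-1.5174]
Step 19: x=[4.8547] v=[-1.4307]
Step 20: x=[4.7221] v=[-1.3263]
Step 21: x=[4.6016] v=[-1.2055]
Step 22: x=[4.4946] v=[-1.0698]
Step 23: x=[4.4025] v=[-0.9209]
Step 24: x=[4.3264] v=[-0.7606]
Step 25: x=[4.2673] v=[-0.5909]
Step 26: x=[4.2259] v=[-0.4139]
Step 27: x=[4.2027] v=[-0.2318]
Step 28: x=[4.1980] v=[-0.0468]
Step 29: x=[4.2119] v=[0.1387]
First v>=0 after going negative at step 29, time=2.9000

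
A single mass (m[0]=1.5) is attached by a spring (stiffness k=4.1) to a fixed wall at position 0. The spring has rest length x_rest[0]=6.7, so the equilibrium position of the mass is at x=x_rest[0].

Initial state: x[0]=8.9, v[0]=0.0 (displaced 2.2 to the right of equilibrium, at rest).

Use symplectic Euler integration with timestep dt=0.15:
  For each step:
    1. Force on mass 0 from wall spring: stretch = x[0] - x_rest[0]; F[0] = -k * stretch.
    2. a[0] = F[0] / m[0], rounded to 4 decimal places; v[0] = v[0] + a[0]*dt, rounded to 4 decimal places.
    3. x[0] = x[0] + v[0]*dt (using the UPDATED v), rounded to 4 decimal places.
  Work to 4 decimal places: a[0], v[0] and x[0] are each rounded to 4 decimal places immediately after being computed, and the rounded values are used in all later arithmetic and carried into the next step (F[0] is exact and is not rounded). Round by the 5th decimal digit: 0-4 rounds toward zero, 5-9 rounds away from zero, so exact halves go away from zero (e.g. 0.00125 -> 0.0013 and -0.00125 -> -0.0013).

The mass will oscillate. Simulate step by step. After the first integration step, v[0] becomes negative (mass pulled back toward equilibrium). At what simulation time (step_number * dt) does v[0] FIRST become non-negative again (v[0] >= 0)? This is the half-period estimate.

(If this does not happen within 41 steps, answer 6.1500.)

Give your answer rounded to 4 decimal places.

Answer: 1.9500

Derivation:
Step 0: x=[8.9000] v=[0.0000]
Step 1: x=[8.7647] v=[-0.9020]
Step 2: x=[8.5024] v=[-1.7485]
Step 3: x=[8.1293] v=[-2.4875]
Step 4: x=[7.6683] v=[-3.0735]
Step 5: x=[7.1477] v=[-3.4705]
Step 6: x=[6.5996] v=[-3.6541]
Step 7: x=[6.0577] v=[-3.6129]
Step 8: x=[5.5553] v=[-3.3496]
Step 9: x=[5.1233] v=[-2.8803]
Step 10: x=[4.7882] v=[-2.2339]
Step 11: x=[4.5707] v=[-1.4501]
Step 12: x=[4.4841] v=[-0.5771]
Step 13: x=[4.5338] v=[0.3314]
First v>=0 after going negative at step 13, time=1.9500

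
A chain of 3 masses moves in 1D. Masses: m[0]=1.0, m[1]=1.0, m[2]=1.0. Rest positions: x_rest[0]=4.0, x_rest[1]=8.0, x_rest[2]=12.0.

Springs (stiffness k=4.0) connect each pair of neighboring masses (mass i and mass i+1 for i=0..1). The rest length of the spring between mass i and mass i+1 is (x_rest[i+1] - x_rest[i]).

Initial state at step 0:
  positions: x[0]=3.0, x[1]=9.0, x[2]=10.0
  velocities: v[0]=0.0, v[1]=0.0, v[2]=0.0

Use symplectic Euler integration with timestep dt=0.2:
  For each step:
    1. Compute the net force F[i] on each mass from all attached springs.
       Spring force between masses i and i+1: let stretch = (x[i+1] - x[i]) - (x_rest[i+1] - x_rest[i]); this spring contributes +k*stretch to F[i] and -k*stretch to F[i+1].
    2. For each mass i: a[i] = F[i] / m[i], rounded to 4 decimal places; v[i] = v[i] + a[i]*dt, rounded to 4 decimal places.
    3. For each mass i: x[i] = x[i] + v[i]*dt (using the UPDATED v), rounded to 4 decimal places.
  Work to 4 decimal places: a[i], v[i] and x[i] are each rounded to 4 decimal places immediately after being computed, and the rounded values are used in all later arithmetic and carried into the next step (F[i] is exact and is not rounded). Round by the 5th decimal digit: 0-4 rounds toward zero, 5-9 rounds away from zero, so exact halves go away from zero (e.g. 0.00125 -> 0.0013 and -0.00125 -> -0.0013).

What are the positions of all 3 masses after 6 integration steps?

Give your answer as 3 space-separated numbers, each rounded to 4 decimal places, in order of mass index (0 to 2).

Step 0: x=[3.0000 9.0000 10.0000] v=[0.0000 0.0000 0.0000]
Step 1: x=[3.3200 8.2000 10.4800] v=[1.6000 -4.0000 2.4000]
Step 2: x=[3.7808 6.9840 11.2352] v=[2.3040 -6.0800 3.7760]
Step 3: x=[4.1141 5.9357 11.9502] v=[1.6666 -5.2416 3.5750]
Step 4: x=[4.0989 5.5582 12.3429] v=[-0.0761 -1.8873 1.9634]
Step 5: x=[3.6772 6.0328 12.2900] v=[-2.1087 2.3730 -0.2644]
Step 6: x=[2.9924 7.1317 11.8760] v=[-3.4242 5.4943 -2.0702]

Answer: 2.9924 7.1317 11.8760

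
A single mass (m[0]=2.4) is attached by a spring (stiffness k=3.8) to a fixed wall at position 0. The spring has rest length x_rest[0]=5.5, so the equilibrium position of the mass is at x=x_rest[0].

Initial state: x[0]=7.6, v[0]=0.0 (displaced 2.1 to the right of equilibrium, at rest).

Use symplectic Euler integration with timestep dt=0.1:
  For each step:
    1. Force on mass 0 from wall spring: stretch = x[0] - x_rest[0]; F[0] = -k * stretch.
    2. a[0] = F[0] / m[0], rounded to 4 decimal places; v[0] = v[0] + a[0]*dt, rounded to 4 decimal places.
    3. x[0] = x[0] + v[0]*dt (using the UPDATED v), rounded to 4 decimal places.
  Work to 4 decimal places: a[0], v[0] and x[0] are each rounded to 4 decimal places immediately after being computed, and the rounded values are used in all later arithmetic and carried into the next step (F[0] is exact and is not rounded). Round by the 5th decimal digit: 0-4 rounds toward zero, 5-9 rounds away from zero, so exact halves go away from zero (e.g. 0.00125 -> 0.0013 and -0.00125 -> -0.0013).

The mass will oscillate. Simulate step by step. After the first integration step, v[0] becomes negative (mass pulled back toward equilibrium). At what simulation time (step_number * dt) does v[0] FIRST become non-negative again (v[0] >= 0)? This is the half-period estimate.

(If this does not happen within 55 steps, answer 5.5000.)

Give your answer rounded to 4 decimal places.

Answer: 2.5000

Derivation:
Step 0: x=[7.6000] v=[0.0000]
Step 1: x=[7.5668] v=[-0.3325]
Step 2: x=[7.5008] v=[-0.6597]
Step 3: x=[7.4032] v=[-0.9765]
Step 4: x=[7.2754] v=[-1.2778]
Step 5: x=[7.1195] v=[-1.5589]
Step 6: x=[6.9380] v=[-1.8153]
Step 7: x=[6.7337] v=[-2.0430]
Step 8: x=[6.5099] v=[-2.2383]
Step 9: x=[6.2701] v=[-2.3982]
Step 10: x=[6.0181] v=[-2.5201]
Step 11: x=[5.7579] v=[-2.6021]
Step 12: x=[5.4936] v=[-2.6429]
Step 13: x=[5.2294] v=[-2.6419]
Step 14: x=[4.9695] v=[-2.5991]
Step 15: x=[4.7180] v=[-2.5151]
Step 16: x=[4.4789] v=[-2.3913]
Step 17: x=[4.2559] v=[-2.2296]
Step 18: x=[4.0526] v=[-2.0326]
Step 19: x=[3.8723] v=[-1.8034]
Step 20: x=[3.7177] v=[-1.5457]
Step 21: x=[3.5914] v=[-1.2635]
Step 22: x=[3.4953] v=[-0.9613]
Step 23: x=[3.4309] v=[-0.6439]
Step 24: x=[3.3993] v=[-0.3163]
Step 25: x=[3.4009] v=[0.0163]
First v>=0 after going negative at step 25, time=2.5000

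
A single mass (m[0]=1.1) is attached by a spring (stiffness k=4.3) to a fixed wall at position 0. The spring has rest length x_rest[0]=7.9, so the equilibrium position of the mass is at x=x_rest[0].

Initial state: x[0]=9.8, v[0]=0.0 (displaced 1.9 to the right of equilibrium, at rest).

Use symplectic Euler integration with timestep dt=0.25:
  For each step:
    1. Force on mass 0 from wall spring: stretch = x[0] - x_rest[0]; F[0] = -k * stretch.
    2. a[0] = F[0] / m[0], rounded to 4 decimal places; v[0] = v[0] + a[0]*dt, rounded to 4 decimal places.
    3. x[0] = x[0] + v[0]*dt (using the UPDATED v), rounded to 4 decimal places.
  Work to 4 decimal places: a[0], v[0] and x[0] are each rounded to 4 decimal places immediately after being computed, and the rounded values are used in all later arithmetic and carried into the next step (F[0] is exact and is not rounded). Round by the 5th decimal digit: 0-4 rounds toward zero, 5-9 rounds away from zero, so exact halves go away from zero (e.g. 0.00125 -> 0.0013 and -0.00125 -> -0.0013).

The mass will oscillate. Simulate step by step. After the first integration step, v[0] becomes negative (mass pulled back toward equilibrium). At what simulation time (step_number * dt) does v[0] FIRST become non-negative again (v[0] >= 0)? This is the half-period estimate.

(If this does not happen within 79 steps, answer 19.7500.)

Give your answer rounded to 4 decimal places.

Answer: 1.7500

Derivation:
Step 0: x=[9.8000] v=[0.0000]
Step 1: x=[9.3358] v=[-1.8568]
Step 2: x=[8.5208] v=[-3.2600]
Step 3: x=[7.5541] v=[-3.8667]
Step 4: x=[6.6719] v=[-3.5287]
Step 5: x=[6.0898] v=[-2.3285]
Step 6: x=[5.9499] v=[-0.5595]
Step 7: x=[6.2865] v=[1.3463]
First v>=0 after going negative at step 7, time=1.7500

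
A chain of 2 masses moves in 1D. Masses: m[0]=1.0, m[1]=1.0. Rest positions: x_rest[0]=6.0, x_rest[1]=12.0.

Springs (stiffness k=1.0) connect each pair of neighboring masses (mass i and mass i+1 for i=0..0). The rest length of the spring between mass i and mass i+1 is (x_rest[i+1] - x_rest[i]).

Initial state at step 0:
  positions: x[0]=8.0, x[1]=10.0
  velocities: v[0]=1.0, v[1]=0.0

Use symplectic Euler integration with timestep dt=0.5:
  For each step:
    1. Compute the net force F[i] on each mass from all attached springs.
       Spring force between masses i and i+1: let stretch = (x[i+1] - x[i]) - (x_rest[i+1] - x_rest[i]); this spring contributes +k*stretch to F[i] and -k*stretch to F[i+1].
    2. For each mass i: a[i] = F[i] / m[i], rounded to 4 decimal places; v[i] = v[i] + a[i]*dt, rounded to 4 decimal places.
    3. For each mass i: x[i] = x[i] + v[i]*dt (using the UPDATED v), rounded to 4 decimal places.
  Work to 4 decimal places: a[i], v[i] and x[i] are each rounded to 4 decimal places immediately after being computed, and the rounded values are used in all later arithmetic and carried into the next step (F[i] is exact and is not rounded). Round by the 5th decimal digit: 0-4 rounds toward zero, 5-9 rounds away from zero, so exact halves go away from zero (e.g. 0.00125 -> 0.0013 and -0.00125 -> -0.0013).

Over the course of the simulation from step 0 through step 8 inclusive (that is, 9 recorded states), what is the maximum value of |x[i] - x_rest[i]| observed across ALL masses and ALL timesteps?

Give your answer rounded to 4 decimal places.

Step 0: x=[8.0000 10.0000] v=[1.0000 0.0000]
Step 1: x=[7.5000 11.0000] v=[-1.0000 2.0000]
Step 2: x=[6.3750 12.6250] v=[-2.2500 3.2500]
Step 3: x=[5.3125 14.1875] v=[-2.1250 3.1250]
Step 4: x=[4.9688 15.0313] v=[-0.6875 1.6875]
Step 5: x=[5.6407 14.8594] v=[1.3438 -0.3438]
Step 6: x=[7.1173 13.8828] v=[2.9532 -1.9532]
Step 7: x=[8.7853 12.7148] v=[3.3360 -2.3360]
Step 8: x=[9.9357 12.0644] v=[2.3008 -1.3008]
Max displacement = 3.9357

Answer: 3.9357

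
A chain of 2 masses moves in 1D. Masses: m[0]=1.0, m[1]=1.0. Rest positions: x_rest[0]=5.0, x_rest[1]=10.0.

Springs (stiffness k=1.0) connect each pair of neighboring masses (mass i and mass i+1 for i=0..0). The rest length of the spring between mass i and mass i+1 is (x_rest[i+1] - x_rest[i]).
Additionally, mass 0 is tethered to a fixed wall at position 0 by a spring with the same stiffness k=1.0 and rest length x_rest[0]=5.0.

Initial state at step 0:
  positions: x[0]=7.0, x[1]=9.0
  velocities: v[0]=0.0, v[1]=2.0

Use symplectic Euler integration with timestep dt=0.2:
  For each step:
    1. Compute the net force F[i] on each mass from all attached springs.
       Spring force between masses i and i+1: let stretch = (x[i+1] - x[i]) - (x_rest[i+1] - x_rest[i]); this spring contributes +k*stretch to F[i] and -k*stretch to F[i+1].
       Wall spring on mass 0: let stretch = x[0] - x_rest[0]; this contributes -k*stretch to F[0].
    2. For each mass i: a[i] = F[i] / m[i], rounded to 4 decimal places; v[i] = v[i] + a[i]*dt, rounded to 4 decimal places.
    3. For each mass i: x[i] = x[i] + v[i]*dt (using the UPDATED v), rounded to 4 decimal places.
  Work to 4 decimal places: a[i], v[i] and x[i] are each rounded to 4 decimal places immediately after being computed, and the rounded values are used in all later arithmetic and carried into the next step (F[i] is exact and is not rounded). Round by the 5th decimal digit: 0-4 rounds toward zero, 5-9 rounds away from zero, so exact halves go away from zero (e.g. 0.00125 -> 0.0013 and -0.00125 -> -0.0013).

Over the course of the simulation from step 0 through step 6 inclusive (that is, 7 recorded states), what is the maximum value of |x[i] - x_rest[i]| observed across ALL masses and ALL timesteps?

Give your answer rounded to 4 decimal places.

Step 0: x=[7.0000 9.0000] v=[0.0000 2.0000]
Step 1: x=[6.8000 9.5200] v=[-1.0000 2.6000]
Step 2: x=[6.4368 10.1312] v=[-1.8160 3.0560]
Step 3: x=[5.9639 10.7946] v=[-2.3645 3.3171]
Step 4: x=[5.4457 11.4648] v=[-2.5911 3.3510]
Step 5: x=[4.9504 12.0942] v=[-2.4764 3.1472]
Step 6: x=[4.5429 12.6379] v=[-2.0377 2.7184]
Max displacement = 2.6379

Answer: 2.6379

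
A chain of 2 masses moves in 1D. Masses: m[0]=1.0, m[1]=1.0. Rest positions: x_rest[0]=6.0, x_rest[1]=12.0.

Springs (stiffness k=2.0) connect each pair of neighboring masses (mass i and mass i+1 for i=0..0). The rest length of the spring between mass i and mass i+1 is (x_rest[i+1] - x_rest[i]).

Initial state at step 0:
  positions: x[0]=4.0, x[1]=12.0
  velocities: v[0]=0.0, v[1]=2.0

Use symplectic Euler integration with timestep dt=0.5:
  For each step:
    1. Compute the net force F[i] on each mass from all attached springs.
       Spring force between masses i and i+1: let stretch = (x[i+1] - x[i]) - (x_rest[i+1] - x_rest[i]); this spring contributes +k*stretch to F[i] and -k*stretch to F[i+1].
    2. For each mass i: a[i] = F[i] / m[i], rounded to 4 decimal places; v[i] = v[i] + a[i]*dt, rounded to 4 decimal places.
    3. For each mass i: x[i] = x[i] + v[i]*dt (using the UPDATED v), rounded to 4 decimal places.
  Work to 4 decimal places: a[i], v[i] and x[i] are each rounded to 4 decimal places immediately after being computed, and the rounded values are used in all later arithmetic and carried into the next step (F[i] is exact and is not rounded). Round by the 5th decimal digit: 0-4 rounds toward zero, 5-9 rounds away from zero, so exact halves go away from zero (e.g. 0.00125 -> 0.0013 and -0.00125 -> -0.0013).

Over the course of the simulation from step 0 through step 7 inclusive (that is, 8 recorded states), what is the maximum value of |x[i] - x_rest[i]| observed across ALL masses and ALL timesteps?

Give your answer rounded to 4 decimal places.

Step 0: x=[4.0000 12.0000] v=[0.0000 2.0000]
Step 1: x=[5.0000 12.0000] v=[2.0000 0.0000]
Step 2: x=[6.5000 11.5000] v=[3.0000 -1.0000]
Step 3: x=[7.5000 11.5000] v=[2.0000 0.0000]
Step 4: x=[7.5000 12.5000] v=[0.0000 2.0000]
Step 5: x=[7.0000 14.0000] v=[-1.0000 3.0000]
Step 6: x=[7.0000 15.0000] v=[0.0000 2.0000]
Step 7: x=[8.0000 15.0000] v=[2.0000 0.0000]
Max displacement = 3.0000

Answer: 3.0000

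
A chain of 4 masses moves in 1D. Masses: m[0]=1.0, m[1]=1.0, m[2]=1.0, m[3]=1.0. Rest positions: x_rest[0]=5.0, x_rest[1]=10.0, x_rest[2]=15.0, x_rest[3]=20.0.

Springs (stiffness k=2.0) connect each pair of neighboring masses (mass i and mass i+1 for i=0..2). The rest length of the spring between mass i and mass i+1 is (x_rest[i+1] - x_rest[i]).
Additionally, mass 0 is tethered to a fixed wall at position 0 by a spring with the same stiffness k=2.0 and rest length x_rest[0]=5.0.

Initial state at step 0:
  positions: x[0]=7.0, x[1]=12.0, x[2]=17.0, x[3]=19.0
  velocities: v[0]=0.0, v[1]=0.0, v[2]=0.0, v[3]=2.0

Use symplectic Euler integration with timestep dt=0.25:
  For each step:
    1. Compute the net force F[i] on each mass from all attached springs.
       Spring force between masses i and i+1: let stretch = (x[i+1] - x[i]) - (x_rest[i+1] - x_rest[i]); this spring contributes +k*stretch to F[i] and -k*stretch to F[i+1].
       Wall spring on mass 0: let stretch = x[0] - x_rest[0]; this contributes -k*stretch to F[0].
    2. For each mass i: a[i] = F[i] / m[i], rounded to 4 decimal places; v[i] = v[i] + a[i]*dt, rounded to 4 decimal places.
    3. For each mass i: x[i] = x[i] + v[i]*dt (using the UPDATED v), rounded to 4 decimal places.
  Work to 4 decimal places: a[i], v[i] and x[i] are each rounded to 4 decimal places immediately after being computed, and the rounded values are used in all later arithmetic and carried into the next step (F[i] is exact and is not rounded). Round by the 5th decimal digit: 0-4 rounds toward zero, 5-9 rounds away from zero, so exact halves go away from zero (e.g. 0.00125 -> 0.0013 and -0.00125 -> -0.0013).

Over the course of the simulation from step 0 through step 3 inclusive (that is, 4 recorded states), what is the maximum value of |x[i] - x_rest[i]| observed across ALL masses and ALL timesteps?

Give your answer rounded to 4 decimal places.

Step 0: x=[7.0000 12.0000 17.0000 19.0000] v=[0.0000 0.0000 0.0000 2.0000]
Step 1: x=[6.7500 12.0000 16.6250 19.8750] v=[-1.0000 0.0000 -1.5000 3.5000]
Step 2: x=[6.3125 11.9219 16.0781 20.9688] v=[-1.7500 -0.3125 -2.1875 4.3750]
Step 3: x=[5.7871 11.6621 15.6230 22.0762] v=[-2.1016 -1.0391 -1.8203 4.4297]
Max displacement = 2.0762

Answer: 2.0762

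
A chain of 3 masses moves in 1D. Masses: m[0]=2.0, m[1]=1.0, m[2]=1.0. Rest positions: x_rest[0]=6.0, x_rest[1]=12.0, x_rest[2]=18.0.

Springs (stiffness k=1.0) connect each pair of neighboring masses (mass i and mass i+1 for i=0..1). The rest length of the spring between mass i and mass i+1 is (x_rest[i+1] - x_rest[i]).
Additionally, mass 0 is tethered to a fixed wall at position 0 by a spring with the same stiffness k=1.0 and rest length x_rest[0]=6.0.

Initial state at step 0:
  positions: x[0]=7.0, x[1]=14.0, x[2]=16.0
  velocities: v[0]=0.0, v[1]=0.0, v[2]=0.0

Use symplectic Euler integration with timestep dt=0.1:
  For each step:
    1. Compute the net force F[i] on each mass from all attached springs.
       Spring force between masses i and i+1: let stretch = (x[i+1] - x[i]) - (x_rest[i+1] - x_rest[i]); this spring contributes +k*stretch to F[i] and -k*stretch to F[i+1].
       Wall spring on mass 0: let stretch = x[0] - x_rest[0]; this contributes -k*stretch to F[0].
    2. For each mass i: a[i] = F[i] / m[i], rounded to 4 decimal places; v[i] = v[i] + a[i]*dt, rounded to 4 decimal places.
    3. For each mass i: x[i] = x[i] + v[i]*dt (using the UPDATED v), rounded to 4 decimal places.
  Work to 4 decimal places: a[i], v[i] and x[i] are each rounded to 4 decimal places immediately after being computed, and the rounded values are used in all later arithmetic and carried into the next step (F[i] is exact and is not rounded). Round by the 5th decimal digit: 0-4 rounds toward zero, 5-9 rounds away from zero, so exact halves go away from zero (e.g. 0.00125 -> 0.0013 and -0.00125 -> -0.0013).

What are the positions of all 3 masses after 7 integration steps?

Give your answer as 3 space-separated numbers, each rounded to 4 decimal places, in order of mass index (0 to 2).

Answer: 6.9706 12.7684 17.0113

Derivation:
Step 0: x=[7.0000 14.0000 16.0000] v=[0.0000 0.0000 0.0000]
Step 1: x=[7.0000 13.9500 16.0400] v=[0.0000 -0.5000 0.4000]
Step 2: x=[6.9998 13.8514 16.1191] v=[-0.0025 -0.9860 0.7910]
Step 3: x=[6.9988 13.7070 16.2355] v=[-0.0099 -1.4444 1.1642]
Step 4: x=[6.9964 13.5208 16.3866] v=[-0.0244 -1.8624 1.5114]
Step 5: x=[6.9916 13.2980 16.5691] v=[-0.0480 -2.2283 1.8248]
Step 6: x=[6.9834 13.0448 16.7789] v=[-0.0823 -2.5318 2.0977]
Step 7: x=[6.9706 12.7684 17.0113] v=[-0.1284 -2.7645 2.3243]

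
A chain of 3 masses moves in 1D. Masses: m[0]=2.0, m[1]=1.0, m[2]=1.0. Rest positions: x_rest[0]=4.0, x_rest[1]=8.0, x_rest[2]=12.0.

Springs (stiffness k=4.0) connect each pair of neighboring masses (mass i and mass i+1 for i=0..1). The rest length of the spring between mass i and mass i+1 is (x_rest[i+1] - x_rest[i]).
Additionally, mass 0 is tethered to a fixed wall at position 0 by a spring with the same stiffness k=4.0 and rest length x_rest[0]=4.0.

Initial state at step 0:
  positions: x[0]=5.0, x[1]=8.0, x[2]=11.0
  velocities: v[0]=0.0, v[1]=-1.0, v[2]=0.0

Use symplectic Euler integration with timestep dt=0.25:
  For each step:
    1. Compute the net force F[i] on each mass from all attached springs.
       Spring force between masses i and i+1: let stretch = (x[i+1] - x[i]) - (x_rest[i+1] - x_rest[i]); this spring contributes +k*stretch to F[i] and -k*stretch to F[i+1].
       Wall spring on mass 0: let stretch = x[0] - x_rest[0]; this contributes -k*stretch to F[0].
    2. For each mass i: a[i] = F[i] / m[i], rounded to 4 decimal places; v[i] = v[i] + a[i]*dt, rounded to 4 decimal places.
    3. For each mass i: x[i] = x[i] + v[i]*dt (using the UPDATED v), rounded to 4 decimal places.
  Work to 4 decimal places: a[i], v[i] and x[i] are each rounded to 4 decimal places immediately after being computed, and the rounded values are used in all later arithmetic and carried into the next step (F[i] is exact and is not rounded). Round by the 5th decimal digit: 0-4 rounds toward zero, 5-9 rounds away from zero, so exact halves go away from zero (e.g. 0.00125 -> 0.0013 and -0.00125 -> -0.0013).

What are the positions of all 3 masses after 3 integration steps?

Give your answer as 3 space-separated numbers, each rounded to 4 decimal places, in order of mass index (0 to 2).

Step 0: x=[5.0000 8.0000 11.0000] v=[0.0000 -1.0000 0.0000]
Step 1: x=[4.7500 7.7500 11.2500] v=[-1.0000 -1.0000 1.0000]
Step 2: x=[4.2813 7.6250 11.6250] v=[-1.8750 -0.5000 1.5000]
Step 3: x=[3.6954 7.6641 12.0000] v=[-2.3438 0.1563 1.5000]

Answer: 3.6954 7.6641 12.0000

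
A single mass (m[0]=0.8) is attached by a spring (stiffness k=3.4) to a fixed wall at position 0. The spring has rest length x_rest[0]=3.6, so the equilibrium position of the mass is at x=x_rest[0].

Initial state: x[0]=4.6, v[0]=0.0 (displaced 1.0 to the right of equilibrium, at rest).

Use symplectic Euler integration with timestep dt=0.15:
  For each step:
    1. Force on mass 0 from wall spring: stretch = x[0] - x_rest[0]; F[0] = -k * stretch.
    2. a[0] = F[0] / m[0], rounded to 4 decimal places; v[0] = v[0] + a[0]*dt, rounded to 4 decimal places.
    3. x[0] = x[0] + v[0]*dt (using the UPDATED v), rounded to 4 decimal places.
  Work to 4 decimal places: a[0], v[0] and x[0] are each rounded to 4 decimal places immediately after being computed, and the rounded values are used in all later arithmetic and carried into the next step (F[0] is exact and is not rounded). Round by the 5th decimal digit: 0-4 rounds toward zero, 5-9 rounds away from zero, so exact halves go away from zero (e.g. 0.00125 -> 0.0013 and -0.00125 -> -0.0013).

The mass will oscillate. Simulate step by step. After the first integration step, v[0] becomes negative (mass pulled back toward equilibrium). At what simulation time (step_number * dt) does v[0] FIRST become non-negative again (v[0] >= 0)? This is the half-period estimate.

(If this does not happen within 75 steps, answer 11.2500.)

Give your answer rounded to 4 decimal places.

Answer: 1.6500

Derivation:
Step 0: x=[4.6000] v=[0.0000]
Step 1: x=[4.5044] v=[-0.6375]
Step 2: x=[4.3223] v=[-1.2141]
Step 3: x=[4.0711] v=[-1.6746]
Step 4: x=[3.7749] v=[-1.9749]
Step 5: x=[3.4619] v=[-2.0864]
Step 6: x=[3.1621] v=[-1.9984]
Step 7: x=[2.9042] v=[-1.7192]
Step 8: x=[2.7129] v=[-1.2756]
Step 9: x=[2.6064] v=[-0.7101]
Step 10: x=[2.5949] v=[-0.0767]
Step 11: x=[2.6795] v=[0.5641]
First v>=0 after going negative at step 11, time=1.6500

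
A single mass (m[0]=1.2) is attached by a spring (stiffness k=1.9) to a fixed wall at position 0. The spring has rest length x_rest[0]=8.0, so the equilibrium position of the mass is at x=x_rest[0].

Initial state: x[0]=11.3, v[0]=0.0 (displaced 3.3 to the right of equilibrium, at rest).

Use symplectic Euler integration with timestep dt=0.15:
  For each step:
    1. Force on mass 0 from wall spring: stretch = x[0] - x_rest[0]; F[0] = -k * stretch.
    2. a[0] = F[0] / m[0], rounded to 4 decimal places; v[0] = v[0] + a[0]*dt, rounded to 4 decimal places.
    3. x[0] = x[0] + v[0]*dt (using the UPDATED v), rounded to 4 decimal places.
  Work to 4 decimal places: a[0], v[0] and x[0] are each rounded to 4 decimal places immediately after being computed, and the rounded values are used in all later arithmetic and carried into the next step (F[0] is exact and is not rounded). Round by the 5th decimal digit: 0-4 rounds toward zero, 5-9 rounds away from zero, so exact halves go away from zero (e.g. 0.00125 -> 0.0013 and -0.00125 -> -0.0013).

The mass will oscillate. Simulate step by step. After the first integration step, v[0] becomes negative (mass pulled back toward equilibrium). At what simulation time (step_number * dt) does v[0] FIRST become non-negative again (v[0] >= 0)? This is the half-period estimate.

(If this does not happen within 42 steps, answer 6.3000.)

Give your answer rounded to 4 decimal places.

Answer: 2.5500

Derivation:
Step 0: x=[11.3000] v=[0.0000]
Step 1: x=[11.1824] v=[-0.7838]
Step 2: x=[10.9515] v=[-1.5396]
Step 3: x=[10.6154] v=[-2.2406]
Step 4: x=[10.1861] v=[-2.8618]
Step 5: x=[9.6790] v=[-3.3810]
Step 6: x=[9.1120] v=[-3.7798]
Step 7: x=[8.5054] v=[-4.0439]
Step 8: x=[7.8808] v=[-4.1639]
Step 9: x=[7.2605] v=[-4.1356]
Step 10: x=[6.6665] v=[-3.9600]
Step 11: x=[6.1200] v=[-3.6433]
Step 12: x=[5.6405] v=[-3.1968]
Step 13: x=[5.2450] v=[-2.6364]
Step 14: x=[4.9477] v=[-1.9821]
Step 15: x=[4.7591] v=[-1.2572]
Step 16: x=[4.6860] v=[-0.4875]
Step 17: x=[4.7309] v=[0.2996]
First v>=0 after going negative at step 17, time=2.5500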